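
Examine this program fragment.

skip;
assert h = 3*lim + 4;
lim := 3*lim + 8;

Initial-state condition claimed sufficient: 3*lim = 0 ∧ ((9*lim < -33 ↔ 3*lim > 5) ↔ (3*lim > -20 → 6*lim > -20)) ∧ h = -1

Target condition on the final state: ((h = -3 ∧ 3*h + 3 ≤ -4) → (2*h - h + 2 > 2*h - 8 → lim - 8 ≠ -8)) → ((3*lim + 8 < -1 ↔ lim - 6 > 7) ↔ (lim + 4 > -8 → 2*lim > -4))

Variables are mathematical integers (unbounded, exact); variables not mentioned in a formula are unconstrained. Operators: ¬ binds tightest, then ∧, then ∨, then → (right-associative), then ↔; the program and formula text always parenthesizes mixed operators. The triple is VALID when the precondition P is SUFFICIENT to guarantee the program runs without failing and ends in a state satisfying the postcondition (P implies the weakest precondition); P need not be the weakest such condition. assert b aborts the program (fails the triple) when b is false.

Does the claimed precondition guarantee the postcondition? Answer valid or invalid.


Working backward. After the program, the postcondition ((h = -3 ∧ 3*h + 3 ≤ -4) → (2*h - h + 2 > 2*h - 8 → lim - 8 ≠ -8)) → ((3*lim + 8 < -1 ↔ lim - 6 > 7) ↔ (lim + 4 > -8 → 2*lim > -4)) must hold; in canonical form it is ((h = -3 ∧ 3*h ≤ -7) → (h < 10 → lim ≠ 0)) → ((3*lim < -9 ↔ lim > 13) ↔ (lim > -12 → 2*lim > -4)).
Before lim := 3*lim + 8: ((h = -3 ∧ 3*h ≤ -7) → (h < 10 → 3*lim ≠ -8)) → ((9*lim < -33 ↔ 3*lim > 5) ↔ (3*lim > -20 → 6*lim > -20))
Before assert h = 3*lim + 4: h = 3*lim + 4 ∧ (((h = -3 ∧ 3*h ≤ -7) → (h < 10 → 3*lim ≠ -8)) → ((9*lim < -33 ↔ 3*lim > 5) ↔ (3*lim > -20 → 6*lim > -20)))
Before skip: h = 3*lim + 4 ∧ (((h = -3 ∧ 3*h ≤ -7) → (h < 10 → 3*lim ≠ -8)) → ((9*lim < -33 ↔ 3*lim > 5) ↔ (3*lim > -20 → 6*lim > -20)))
The weakest precondition is h = 3*lim + 4 ∧ (((h = -3 ∧ 3*h ≤ -7) → (h < 10 → 3*lim ≠ -8)) → ((9*lim < -33 ↔ 3*lim > 5) ↔ (3*lim > -20 → 6*lim > -20))).
Check whether 3*lim = 0 ∧ ((9*lim < -33 ↔ 3*lim > 5) ↔ (3*lim > -20 → 6*lim > -20)) ∧ h = -1 implies it.
Countermodel: at the initial state h = -1, lim = 0, the precondition holds but the weakest precondition fails.
Answer: invalid


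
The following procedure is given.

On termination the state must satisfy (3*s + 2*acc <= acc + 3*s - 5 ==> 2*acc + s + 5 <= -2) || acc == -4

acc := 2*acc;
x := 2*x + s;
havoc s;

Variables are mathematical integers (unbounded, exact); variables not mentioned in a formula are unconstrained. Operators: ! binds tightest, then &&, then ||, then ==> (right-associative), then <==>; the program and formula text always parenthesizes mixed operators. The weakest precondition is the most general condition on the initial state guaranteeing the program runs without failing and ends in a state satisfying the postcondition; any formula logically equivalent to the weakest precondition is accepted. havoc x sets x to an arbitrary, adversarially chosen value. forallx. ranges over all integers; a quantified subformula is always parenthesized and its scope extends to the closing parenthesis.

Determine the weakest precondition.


Working backward. After the program, the postcondition (3*s + 2*acc <= acc + 3*s - 5 ==> 2*acc + s + 5 <= -2) || acc == -4 must hold; in canonical form it is (acc <= -5 ==> 2*acc + s <= -7) || acc == -4.
Before havoc s: forall s_1. ((acc <= -5 ==> 2*acc + s_1 <= -7) || acc == -4)
Before x := 2*x + s: forall s_1. ((acc <= -5 ==> 2*acc + s_1 <= -7) || acc == -4)
Before acc := 2*acc: forall s_1. ((2*acc <= -5 ==> 4*acc + s_1 <= -7) || 2*acc == -4)
Answer: WP = forall s_1. ((2*acc <= -5 ==> 4*acc + s_1 <= -7) || 2*acc == -4)


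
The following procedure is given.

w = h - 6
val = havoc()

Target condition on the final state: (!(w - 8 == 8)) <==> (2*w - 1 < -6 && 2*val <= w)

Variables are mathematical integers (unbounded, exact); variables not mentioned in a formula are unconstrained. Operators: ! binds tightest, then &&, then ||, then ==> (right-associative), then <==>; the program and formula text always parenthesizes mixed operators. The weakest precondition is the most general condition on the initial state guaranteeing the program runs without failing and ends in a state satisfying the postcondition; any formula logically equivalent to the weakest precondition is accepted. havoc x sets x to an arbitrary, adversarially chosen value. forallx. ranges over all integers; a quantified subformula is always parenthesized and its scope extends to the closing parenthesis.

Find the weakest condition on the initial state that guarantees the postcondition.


Working backward. After the program, the postcondition (!(w - 8 == 8)) <==> (2*w - 1 < -6 && 2*val <= w) must hold; in canonical form it is (!(w == 16)) <==> (2*w < -5 && 2*val <= w).
Before havoc val: forall val_1. ((!(w == 16)) <==> (2*w < -5 && 2*val_1 <= w))
Before w := h - 6: forall val_1. ((!(h == 22)) <==> (2*h < 7 && 2*val_1 <= h - 6))
Answer: WP = forall val_1. ((!(h == 22)) <==> (2*h < 7 && 2*val_1 <= h - 6))


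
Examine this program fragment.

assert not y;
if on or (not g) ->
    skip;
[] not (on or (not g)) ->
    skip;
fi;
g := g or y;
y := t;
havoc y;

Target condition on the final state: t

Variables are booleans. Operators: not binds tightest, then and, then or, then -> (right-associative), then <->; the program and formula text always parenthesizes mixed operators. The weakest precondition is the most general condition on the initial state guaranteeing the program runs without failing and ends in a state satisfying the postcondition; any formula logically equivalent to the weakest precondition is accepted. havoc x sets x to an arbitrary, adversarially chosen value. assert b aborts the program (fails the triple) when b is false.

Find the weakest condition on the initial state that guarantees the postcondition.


Working backward. After the program, t must hold.
Before havoc y: t
Before y := t: t
Before g := g or y: t
Then branch requires t; else branch requires t.
Before the if: ((on or (not g)) -> t) and ((not (on or (not g))) -> t)
Before assert not y: (not y) and ((on or (not g)) -> t) and ((not (on or (not g))) -> t)
Answer: WP = (not y) and ((on or (not g)) -> t) and ((not (on or (not g))) -> t)


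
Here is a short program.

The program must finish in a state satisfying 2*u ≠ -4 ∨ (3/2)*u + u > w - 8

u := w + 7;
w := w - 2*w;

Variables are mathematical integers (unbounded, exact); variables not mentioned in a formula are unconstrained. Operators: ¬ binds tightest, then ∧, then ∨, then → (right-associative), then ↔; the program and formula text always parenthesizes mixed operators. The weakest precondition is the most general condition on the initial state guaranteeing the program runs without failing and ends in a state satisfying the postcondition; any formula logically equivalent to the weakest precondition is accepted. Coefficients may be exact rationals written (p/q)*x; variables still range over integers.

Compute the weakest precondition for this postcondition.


Working backward. After the program, the postcondition 2*u ≠ -4 ∨ (3/2)*u + u > w - 8 must hold; in canonical form it is 2*u ≠ -4 ∨ (5/2)*u > w - 8.
Before w := w - 2*w: 2*u ≠ -4 ∨ (5/2)*u + w > -8
Before u := w + 7: 2*w ≠ -18 ∨ (7/2)*w > -51/2
Answer: WP = 2*w ≠ -18 ∨ (7/2)*w > -51/2


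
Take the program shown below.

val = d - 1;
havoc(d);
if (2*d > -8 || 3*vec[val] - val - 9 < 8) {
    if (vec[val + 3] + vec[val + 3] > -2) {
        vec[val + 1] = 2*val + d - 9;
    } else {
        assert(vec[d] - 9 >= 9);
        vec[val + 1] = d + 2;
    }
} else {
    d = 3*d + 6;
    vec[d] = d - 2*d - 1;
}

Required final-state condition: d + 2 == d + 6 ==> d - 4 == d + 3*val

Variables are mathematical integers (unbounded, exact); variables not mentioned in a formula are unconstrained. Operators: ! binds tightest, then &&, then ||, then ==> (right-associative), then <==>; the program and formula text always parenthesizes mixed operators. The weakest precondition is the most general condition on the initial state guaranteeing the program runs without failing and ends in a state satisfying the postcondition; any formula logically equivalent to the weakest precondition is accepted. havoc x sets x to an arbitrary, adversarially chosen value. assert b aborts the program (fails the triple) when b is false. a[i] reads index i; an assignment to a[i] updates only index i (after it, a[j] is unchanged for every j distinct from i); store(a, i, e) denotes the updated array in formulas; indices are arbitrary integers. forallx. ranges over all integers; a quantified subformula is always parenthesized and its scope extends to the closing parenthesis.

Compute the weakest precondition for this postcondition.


Working backward. After the program, the postcondition d + 2 == d + 6 ==> d - 4 == d + 3*val must hold; in canonical form it is true.
Then branch requires (!(2*vec[val + 3] > -2)) ==> vec[d] >= 18; else branch requires true.
Before the if: (2*d > -8 || 3*vec[val] < val + 17) ==> ((!(2*vec[val + 3] > -2)) ==> vec[d] >= 18)
Before havoc d: forall d_1. ((2*d_1 > -8 || 3*vec[val] < val + 17) ==> ((!(2*vec[val + 3] > -2)) ==> vec[d_1] >= 18))
Before val := d - 1: forall d_1. ((2*d_1 > -8 || 3*vec[d - 1] < d + 16) ==> ((!(2*vec[d + 2] > -2)) ==> vec[d_1] >= 18))
Answer: WP = forall d_1. ((2*d_1 > -8 || 3*vec[d - 1] < d + 16) ==> ((!(2*vec[d + 2] > -2)) ==> vec[d_1] >= 18))


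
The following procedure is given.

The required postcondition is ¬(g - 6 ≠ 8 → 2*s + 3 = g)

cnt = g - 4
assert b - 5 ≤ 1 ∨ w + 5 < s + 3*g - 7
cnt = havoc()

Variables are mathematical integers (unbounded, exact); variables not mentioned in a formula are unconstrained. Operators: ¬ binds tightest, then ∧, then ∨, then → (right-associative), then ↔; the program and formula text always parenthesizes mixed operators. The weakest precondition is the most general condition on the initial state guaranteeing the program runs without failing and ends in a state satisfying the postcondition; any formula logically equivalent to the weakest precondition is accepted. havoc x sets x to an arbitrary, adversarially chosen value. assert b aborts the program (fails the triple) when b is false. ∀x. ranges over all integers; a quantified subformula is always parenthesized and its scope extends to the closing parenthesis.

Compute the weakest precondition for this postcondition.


Working backward. After the program, the postcondition ¬(g - 6 ≠ 8 → 2*s + 3 = g) must hold; in canonical form it is ¬(g ≠ 14 → 2*s = g - 3).
Before havoc cnt: ¬(g ≠ 14 → 2*s = g - 3)
Before assert b - 5 ≤ 1 ∨ w + 5 < s + 3*g - 7: (b ≤ 6 ∨ w < 3*g + s - 12) ∧ (¬(g ≠ 14 → 2*s = g - 3))
Before cnt := g - 4: (b ≤ 6 ∨ w < 3*g + s - 12) ∧ (¬(g ≠ 14 → 2*s = g - 3))
Answer: WP = (b ≤ 6 ∨ w < 3*g + s - 12) ∧ (¬(g ≠ 14 → 2*s = g - 3))


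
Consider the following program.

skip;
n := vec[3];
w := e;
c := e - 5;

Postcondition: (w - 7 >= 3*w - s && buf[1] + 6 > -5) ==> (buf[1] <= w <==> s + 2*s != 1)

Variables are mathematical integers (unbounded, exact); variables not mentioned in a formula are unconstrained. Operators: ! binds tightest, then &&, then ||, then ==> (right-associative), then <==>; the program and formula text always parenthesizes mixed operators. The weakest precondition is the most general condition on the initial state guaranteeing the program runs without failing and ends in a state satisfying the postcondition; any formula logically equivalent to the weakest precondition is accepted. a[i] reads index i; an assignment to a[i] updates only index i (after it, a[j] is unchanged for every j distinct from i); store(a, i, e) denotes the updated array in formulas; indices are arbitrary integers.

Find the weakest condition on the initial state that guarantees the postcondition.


Working backward. After the program, the postcondition (w - 7 >= 3*w - s && buf[1] + 6 > -5) ==> (buf[1] <= w <==> s + 2*s != 1) must hold; in canonical form it is (s >= 2*w + 7 && buf[1] > -11) ==> (buf[1] <= w <==> 3*s != 1).
Before c := e - 5: (s >= 2*w + 7 && buf[1] > -11) ==> (buf[1] <= w <==> 3*s != 1)
Before w := e: (s >= 2*e + 7 && buf[1] > -11) ==> (buf[1] <= e <==> 3*s != 1)
Before n := vec[3]: (s >= 2*e + 7 && buf[1] > -11) ==> (buf[1] <= e <==> 3*s != 1)
Before skip: (s >= 2*e + 7 && buf[1] > -11) ==> (buf[1] <= e <==> 3*s != 1)
Answer: WP = (s >= 2*e + 7 && buf[1] > -11) ==> (buf[1] <= e <==> 3*s != 1)


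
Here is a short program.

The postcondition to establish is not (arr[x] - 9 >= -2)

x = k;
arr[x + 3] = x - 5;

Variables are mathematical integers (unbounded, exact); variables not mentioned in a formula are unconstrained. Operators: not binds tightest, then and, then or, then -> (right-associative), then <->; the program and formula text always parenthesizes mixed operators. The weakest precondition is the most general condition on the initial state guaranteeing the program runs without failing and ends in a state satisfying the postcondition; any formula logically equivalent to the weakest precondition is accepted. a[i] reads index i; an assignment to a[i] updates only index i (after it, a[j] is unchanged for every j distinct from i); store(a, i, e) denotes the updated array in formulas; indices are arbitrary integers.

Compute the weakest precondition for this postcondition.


Working backward. After the program, the postcondition not (arr[x] - 9 >= -2) must hold; in canonical form it is not (arr[x] >= 7).
Before arr[x + 3] := x - 5: not (store(arr, x + 3, x - 5)[x] >= 7)
Before x := k: not (store(arr, k + 3, k - 5)[k] >= 7)
Answer: WP = not (store(arr, k + 3, k - 5)[k] >= 7)


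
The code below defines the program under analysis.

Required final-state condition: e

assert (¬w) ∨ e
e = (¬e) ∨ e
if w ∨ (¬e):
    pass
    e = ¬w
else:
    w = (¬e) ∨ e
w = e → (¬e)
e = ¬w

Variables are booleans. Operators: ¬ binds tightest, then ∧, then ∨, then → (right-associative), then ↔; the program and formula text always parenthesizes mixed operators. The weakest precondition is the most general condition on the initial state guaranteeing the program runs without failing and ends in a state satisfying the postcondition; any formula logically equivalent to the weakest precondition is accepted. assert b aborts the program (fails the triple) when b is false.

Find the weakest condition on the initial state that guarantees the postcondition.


Working backward. After the program, e must hold.
Before e := ¬w: ¬w
Before w := e → (¬e): ¬(e → (¬e))
Then branch requires ¬((¬w) → w); else branch requires ¬(e → (¬e)).
Before the if: ((w ∨ (¬e)) → (¬((¬w) → w))) ∧ ((¬(w ∨ (¬e))) → (¬(e → (¬e))))
Before e := (¬e) ∨ e: w → (¬((¬w) → w))
Before assert (¬w) ∨ e: ((¬w) ∨ e) ∧ (w → (¬((¬w) → w)))
Answer: WP = ((¬w) ∨ e) ∧ (w → (¬((¬w) → w)))


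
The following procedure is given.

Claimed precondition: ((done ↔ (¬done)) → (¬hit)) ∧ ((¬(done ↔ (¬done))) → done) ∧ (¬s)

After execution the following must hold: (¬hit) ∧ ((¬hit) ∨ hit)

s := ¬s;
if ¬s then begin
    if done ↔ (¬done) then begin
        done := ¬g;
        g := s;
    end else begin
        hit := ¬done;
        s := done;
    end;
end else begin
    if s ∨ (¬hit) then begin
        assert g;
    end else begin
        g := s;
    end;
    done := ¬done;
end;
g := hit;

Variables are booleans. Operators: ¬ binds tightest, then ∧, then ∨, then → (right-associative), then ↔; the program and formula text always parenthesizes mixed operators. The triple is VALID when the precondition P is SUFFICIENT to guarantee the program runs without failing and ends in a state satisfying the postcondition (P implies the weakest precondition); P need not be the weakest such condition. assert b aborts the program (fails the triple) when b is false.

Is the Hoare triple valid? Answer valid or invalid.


Working backward. After the program, the postcondition (¬hit) ∧ ((¬hit) ∨ hit) must hold; in canonical form it is ¬hit.
Before g := hit: ¬hit
Then branch requires ((done ↔ (¬done)) → (¬hit)) ∧ ((¬(done ↔ (¬done))) → done); else branch requires ((s ∨ (¬hit)) → (g ∧ (¬hit))) ∧ ((¬(s ∨ (¬hit))) → (¬hit)).
Before the if: ((¬s) → (((done ↔ (¬done)) → (¬hit)) ∧ ((¬(done ↔ (¬done))) → done))) ∧ (s → (((s ∨ (¬hit)) → (g ∧ (¬hit))) ∧ ((¬(s ∨ (¬hit))) → (¬hit))))
Before s := ¬s: (s → (((done ↔ (¬done)) → (¬hit)) ∧ ((¬(done ↔ (¬done))) → done))) ∧ ((¬s) → ((((¬s) ∨ (¬hit)) → (g ∧ (¬hit))) ∧ ((¬((¬s) ∨ (¬hit))) → (¬hit))))
The weakest precondition is (s → (((done ↔ (¬done)) → (¬hit)) ∧ ((¬(done ↔ (¬done))) → done))) ∧ ((¬s) → ((((¬s) ∨ (¬hit)) → (g ∧ (¬hit))) ∧ ((¬((¬s) ∨ (¬hit))) → (¬hit)))).
Check whether ((done ↔ (¬done)) → (¬hit)) ∧ ((¬(done ↔ (¬done))) → done) ∧ (¬s) implies it.
Countermodel: at the initial state done = true, g = false, hit = false, s = false, the precondition holds but the weakest precondition fails.
Answer: invalid


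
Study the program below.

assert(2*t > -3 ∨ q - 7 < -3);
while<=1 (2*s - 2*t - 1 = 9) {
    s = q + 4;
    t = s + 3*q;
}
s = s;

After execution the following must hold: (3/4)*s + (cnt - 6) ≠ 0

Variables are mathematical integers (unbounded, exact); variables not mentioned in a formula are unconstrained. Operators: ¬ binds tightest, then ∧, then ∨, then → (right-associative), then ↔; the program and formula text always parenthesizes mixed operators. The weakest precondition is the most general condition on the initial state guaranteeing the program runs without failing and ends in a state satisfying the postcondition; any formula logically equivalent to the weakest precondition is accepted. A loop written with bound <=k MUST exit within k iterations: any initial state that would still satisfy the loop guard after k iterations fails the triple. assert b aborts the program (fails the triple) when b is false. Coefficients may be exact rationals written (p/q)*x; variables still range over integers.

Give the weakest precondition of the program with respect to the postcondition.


Working backward. After the program, the postcondition (3/4)*s + (cnt - 6) ≠ 0 must hold; in canonical form it is cnt + (3/4)*s ≠ 6.
Before s := s: cnt + (3/4)*s ≠ 6
Before the loop (bound <=1), unroll the exhaustion recursion (WP_0 = exit-now case; WP_j = one more guarded iteration, up to j = 1):
  WP_0: (¬(2*s = 2*t + 10)) ∧ cnt + (3/4)*s ≠ 6
  WP_1: (2*s = 2*t + 10 → ((¬(6*q = -10)) ∧ cnt + (3/4)*q ≠ 3)) ∧ ((¬(2*s = 2*t + 10)) → cnt + (3/4)*s ≠ 6)
So before the loop: (2*s = 2*t + 10 → ((¬(6*q = -10)) ∧ cnt + (3/4)*q ≠ 3)) ∧ ((¬(2*s = 2*t + 10)) → cnt + (3/4)*s ≠ 6)
Before assert 2*t > -3 ∨ q - 7 < -3: (2*t > -3 ∨ q < 4) ∧ (2*s = 2*t + 10 → ((¬(6*q = -10)) ∧ cnt + (3/4)*q ≠ 3)) ∧ ((¬(2*s = 2*t + 10)) → cnt + (3/4)*s ≠ 6)
Answer: WP = (2*t > -3 ∨ q < 4) ∧ (2*s = 2*t + 10 → ((¬(6*q = -10)) ∧ cnt + (3/4)*q ≠ 3)) ∧ ((¬(2*s = 2*t + 10)) → cnt + (3/4)*s ≠ 6)


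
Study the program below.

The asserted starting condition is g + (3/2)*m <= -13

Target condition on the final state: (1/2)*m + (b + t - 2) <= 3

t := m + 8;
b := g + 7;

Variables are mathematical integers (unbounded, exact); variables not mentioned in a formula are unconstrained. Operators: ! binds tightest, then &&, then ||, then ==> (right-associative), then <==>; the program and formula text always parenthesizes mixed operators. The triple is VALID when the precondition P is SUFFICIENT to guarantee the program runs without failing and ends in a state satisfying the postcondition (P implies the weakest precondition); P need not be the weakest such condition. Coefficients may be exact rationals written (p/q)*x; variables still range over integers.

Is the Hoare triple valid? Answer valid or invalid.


Working backward. After the program, the postcondition (1/2)*m + (b + t - 2) <= 3 must hold; in canonical form it is b + (1/2)*m + t <= 5.
Before b := g + 7: g + (1/2)*m + t <= -2
Before t := m + 8: g + (3/2)*m <= -10
The weakest precondition is g + (3/2)*m <= -10.
Check whether g + (3/2)*m <= -13 implies it.
Every state satisfying the precondition satisfies the weakest precondition: the implication holds.
Answer: valid


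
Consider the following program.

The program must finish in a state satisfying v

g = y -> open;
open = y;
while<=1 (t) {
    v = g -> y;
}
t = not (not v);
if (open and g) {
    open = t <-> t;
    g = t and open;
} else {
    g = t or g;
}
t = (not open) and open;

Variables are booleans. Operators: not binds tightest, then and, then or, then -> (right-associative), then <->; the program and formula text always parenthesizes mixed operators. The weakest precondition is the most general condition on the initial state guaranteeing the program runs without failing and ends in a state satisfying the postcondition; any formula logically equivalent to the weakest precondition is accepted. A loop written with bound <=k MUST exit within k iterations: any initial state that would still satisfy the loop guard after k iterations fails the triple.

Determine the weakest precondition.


Working backward. After the program, v must hold.
Before t := (not open) and open: v
Then branch requires v; else branch requires v.
Before the if: ((open and g) -> v) and ((not (open and g)) -> v)
Before t := not (not v): ((open and g) -> v) and ((not (open and g)) -> v)
Before the loop (bound <=1), unroll the exhaustion recursion (WP_0 = exit-now case; WP_j = one more guarded iteration, up to j = 1):
  WP_0: (not t) and ((open and g) -> v) and ((not (open and g)) -> v)
  WP_1: (t -> ((not t) and ((open and g) -> (g -> y)) and ((not (open and g)) -> (g -> y)))) and ((not t) -> (((open and g) -> v) and ((not (open and g)) -> v)))
So before the loop: (t -> ((not t) and ((open and g) -> (g -> y)) and ((not (open and g)) -> (g -> y)))) and ((not t) -> (((open and g) -> v) and ((not (open and g)) -> v)))
Before open := y: (t -> ((not t) and ((y and g) -> (g -> y)) and ((not (y and g)) -> (g -> y)))) and ((not t) -> (((y and g) -> v) and ((not (y and g)) -> v)))
Before g := y -> open: (t -> ((not t) and ((y and (y -> open)) -> ((y -> open) -> y)) and ((not (y and (y -> open))) -> ((y -> open) -> y)))) and ((not t) -> (((y and (y -> open)) -> v) and ((not (y and (y -> open))) -> v)))
Answer: WP = (t -> ((not t) and ((y and (y -> open)) -> ((y -> open) -> y)) and ((not (y and (y -> open))) -> ((y -> open) -> y)))) and ((not t) -> (((y and (y -> open)) -> v) and ((not (y and (y -> open))) -> v)))


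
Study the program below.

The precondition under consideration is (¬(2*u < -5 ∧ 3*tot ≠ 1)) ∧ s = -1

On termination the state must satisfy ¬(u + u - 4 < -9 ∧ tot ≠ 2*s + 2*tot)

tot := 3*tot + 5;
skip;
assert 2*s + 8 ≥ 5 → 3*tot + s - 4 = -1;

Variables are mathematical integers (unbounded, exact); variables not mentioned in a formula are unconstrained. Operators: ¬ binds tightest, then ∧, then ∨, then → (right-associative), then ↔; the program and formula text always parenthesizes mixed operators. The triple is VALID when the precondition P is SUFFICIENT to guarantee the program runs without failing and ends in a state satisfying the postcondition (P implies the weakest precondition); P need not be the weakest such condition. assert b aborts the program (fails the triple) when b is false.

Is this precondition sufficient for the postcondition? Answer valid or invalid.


Working backward. After the program, the postcondition ¬(u + u - 4 < -9 ∧ tot ≠ 2*s + 2*tot) must hold; in canonical form it is ¬(2*u < -5 ∧ 2*s + tot ≠ 0).
Before assert 2*s + 8 ≥ 5 → 3*tot + s - 4 = -1: (2*s ≥ -3 → s + 3*tot = 3) ∧ (¬(2*u < -5 ∧ 2*s + tot ≠ 0))
Before skip: (2*s ≥ -3 → s + 3*tot = 3) ∧ (¬(2*u < -5 ∧ 2*s + tot ≠ 0))
Before tot := 3*tot + 5: (2*s ≥ -3 → s + 9*tot = -12) ∧ (¬(2*u < -5 ∧ 2*s + 3*tot ≠ -5))
The weakest precondition is (2*s ≥ -3 → s + 9*tot = -12) ∧ (¬(2*u < -5 ∧ 2*s + 3*tot ≠ -5)).
Check whether (¬(2*u < -5 ∧ 3*tot ≠ 1)) ∧ s = -1 implies it.
Countermodel: at the initial state s = -1, tot = 0, u = -2, the precondition holds but the weakest precondition fails.
Answer: invalid


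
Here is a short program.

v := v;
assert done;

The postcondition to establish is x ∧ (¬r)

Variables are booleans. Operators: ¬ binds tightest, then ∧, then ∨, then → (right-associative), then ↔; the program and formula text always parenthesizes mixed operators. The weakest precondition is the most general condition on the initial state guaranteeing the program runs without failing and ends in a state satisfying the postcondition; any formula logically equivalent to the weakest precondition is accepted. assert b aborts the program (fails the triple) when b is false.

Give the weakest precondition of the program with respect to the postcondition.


Working backward. After the program, x ∧ (¬r) must hold.
Before assert done: done ∧ x ∧ (¬r)
Before v := v: done ∧ x ∧ (¬r)
Answer: WP = done ∧ x ∧ (¬r)


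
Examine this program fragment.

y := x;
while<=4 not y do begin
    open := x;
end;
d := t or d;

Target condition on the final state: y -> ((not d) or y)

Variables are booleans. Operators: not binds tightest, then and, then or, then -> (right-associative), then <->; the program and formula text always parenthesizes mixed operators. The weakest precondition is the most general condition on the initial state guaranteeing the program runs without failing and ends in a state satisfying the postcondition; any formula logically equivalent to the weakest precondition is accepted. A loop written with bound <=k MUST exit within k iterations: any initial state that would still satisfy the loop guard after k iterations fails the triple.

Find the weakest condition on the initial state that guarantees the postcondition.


Working backward. After the program, y -> ((not d) or y) must hold.
Before d := t or d: y -> ((not (t or d)) or y)
Before the loop (bound <=4), unroll the exhaustion recursion (WP_0 = exit-now case; WP_j = one more guarded iteration, up to j = 4):
  WP_0: y and (y -> ((not (t or d)) or y))
  WP_1: ((not y) -> (y and (y -> ((not (t or d)) or y)))) and (y -> (y -> ((not (t or d)) or y)))
  WP_2: ((not y) -> (((not y) -> (y and (y -> ((not (t or d)) or y)))) and (y -> (y -> ((not (t or d)) or y))))) and (y -> (y -> ((not (t or d)) or y)))
  WP_3: ((not y) -> (((not y) -> (((not y) -> (y and (y -> ((not (t or d)) or y)))) and (y -> (y -> ((not (t or d)) or y))))) and (y -> (y -> ((not (t or d)) or y))))) and (y -> (y -> ((not (t or d)) or y)))
  WP_4: ((not y) -> (((not y) -> (((not y) -> (((not y) -> (y and (y -> ((not (t or d)) or y)))) and (y -> (y -> ((not (t or d)) or y))))) and (y -> (y -> ((not (t or d)) or y))))) and (y -> (y -> ((not (t or d)) or y))))) and (y -> (y -> ((not (t or d)) or y)))
So before the loop: ((not y) -> (((not y) -> (((not y) -> (((not y) -> (y and (y -> ((not (t or d)) or y)))) and (y -> (y -> ((not (t or d)) or y))))) and (y -> (y -> ((not (t or d)) or y))))) and (y -> (y -> ((not (t or d)) or y))))) and (y -> (y -> ((not (t or d)) or y)))
Before y := x: ((not x) -> (((not x) -> (((not x) -> (((not x) -> (x and (x -> ((not (t or d)) or x)))) and (x -> (x -> ((not (t or d)) or x))))) and (x -> (x -> ((not (t or d)) or x))))) and (x -> (x -> ((not (t or d)) or x))))) and (x -> (x -> ((not (t or d)) or x)))
Answer: WP = ((not x) -> (((not x) -> (((not x) -> (((not x) -> (x and (x -> ((not (t or d)) or x)))) and (x -> (x -> ((not (t or d)) or x))))) and (x -> (x -> ((not (t or d)) or x))))) and (x -> (x -> ((not (t or d)) or x))))) and (x -> (x -> ((not (t or d)) or x)))


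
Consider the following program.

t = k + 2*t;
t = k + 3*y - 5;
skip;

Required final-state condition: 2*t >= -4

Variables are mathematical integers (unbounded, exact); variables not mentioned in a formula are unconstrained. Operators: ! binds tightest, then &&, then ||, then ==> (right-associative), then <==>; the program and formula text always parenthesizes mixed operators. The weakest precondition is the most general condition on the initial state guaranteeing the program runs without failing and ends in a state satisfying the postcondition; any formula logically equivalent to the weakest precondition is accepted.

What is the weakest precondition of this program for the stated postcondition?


Working backward. After the program, 2*t >= -4 must hold.
Before skip: 2*t >= -4
Before t := k + 3*y - 5: 2*k + 6*y >= 6
Before t := k + 2*t: 2*k + 6*y >= 6
Answer: WP = 2*k + 6*y >= 6


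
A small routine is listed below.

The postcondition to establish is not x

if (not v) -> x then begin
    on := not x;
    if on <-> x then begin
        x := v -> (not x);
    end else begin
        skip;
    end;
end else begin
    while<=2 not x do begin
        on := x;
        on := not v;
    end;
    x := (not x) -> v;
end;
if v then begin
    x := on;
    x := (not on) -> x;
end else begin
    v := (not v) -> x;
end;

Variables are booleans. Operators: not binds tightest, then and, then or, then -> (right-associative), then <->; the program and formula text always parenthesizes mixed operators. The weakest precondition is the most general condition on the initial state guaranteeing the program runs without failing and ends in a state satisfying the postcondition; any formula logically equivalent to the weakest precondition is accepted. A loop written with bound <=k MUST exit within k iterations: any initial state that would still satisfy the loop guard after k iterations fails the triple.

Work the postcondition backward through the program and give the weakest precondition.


Working backward. After the program, not x must hold.
Then branch requires not ((not on) -> on); else branch requires not x.
Before the if: (v -> (not ((not on) -> on))) and ((not v) -> (not x))
Then branch requires (((not x) <-> x) -> ((v -> (not (x -> (not x)))) and ((not v) -> (not (v -> (not x)))))) and ((not ((not x) <-> x)) -> ((v -> (not (x -> (not x)))) and ((not v) -> (not x)))); else branch requires ((not x) -> (((not x) -> (x and (v -> (not (v -> (not v)))) and ((not v) -> (not ((not x) -> v))))) and (x -> ((v -> (not (v -> (not v)))) and ((not v) -> (not ((not x) -> v))))))) and (x -> ((v -> (not ((not on) -> on))) and ((not v) -> (not ((not x) -> v))))).
Before the if: (((not v) -> x) -> ((((not x) <-> x) -> ((v -> (not (x -> (not x)))) and ((not v) -> (not (v -> (not x)))))) and ((not ((not x) <-> x)) -> ((v -> (not (x -> (not x)))) and ((not v) -> (not x)))))) and ((not ((not v) -> x)) -> (((not x) -> (((not x) -> (x and (v -> (not (v -> (not v)))) and ((not v) -> (not ((not x) -> v))))) and (x -> ((v -> (not (v -> (not v)))) and ((not v) -> (not ((not x) -> v))))))) and (x -> ((v -> (not ((not on) -> on))) and ((not v) -> (not ((not x) -> v)))))))
Answer: WP = (((not v) -> x) -> ((((not x) <-> x) -> ((v -> (not (x -> (not x)))) and ((not v) -> (not (v -> (not x)))))) and ((not ((not x) <-> x)) -> ((v -> (not (x -> (not x)))) and ((not v) -> (not x)))))) and ((not ((not v) -> x)) -> (((not x) -> (((not x) -> (x and (v -> (not (v -> (not v)))) and ((not v) -> (not ((not x) -> v))))) and (x -> ((v -> (not (v -> (not v)))) and ((not v) -> (not ((not x) -> v))))))) and (x -> ((v -> (not ((not on) -> on))) and ((not v) -> (not ((not x) -> v)))))))


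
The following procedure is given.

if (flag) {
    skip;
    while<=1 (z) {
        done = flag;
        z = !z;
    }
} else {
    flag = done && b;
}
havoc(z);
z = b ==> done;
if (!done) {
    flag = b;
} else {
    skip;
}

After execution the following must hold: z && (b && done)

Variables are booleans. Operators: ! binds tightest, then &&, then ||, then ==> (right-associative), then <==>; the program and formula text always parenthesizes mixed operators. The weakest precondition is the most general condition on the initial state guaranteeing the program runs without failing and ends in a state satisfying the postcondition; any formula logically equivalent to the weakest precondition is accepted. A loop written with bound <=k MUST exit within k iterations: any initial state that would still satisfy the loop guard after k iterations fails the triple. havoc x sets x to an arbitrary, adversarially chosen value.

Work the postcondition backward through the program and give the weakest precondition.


Working backward. After the program, the postcondition z && (b && done) must hold; in canonical form it is z && b && done.
Then branch requires z && b && done; else branch requires z && b && done.
Before the if: ((!done) ==> (z && b && done)) && (done ==> (z && b && done))
Before z := b ==> done: ((!done) ==> ((b ==> done) && b && done)) && (done ==> ((b ==> done) && b && done))
Before havoc z: ((!done) ==> ((b ==> done) && b && done)) && (done ==> ((b ==> done) && b && done))
Then branch requires (z ==> (z && ((!flag) ==> ((b ==> flag) && b && flag)) && (flag ==> ((b ==> flag) && b && flag)))) && ((!z) ==> (((!done) ==> ((b ==> done) && b && done)) && (done ==> ((b ==> done) && b && done)))); else branch requires ((!done) ==> ((b ==> done) && b && done)) && (done ==> ((b ==> done) && b && done)).
Before the if: (flag ==> ((z ==> (z && ((!flag) ==> ((b ==> flag) && b && flag)) && (flag ==> ((b ==> flag) && b && flag)))) && ((!z) ==> (((!done) ==> ((b ==> done) && b && done)) && (done ==> ((b ==> done) && b && done)))))) && ((!flag) ==> (((!done) ==> ((b ==> done) && b && done)) && (done ==> ((b ==> done) && b && done))))
Answer: WP = (flag ==> ((z ==> (z && ((!flag) ==> ((b ==> flag) && b && flag)) && (flag ==> ((b ==> flag) && b && flag)))) && ((!z) ==> (((!done) ==> ((b ==> done) && b && done)) && (done ==> ((b ==> done) && b && done)))))) && ((!flag) ==> (((!done) ==> ((b ==> done) && b && done)) && (done ==> ((b ==> done) && b && done))))


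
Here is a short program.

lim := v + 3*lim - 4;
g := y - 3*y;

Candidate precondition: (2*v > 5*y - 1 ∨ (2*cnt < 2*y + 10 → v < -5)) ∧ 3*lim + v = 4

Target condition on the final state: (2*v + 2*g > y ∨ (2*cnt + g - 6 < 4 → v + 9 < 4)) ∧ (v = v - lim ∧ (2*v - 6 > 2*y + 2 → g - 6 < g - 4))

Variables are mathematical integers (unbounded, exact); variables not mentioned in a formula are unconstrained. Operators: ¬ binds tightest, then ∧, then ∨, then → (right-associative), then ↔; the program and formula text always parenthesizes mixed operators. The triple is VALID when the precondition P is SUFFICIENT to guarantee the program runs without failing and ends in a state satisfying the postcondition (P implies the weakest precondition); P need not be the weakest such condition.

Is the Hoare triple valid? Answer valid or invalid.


Working backward. After the program, the postcondition (2*v + 2*g > y ∨ (2*cnt + g - 6 < 4 → v + 9 < 4)) ∧ (v = v - lim ∧ (2*v - 6 > 2*y + 2 → g - 6 < g - 4)) must hold; in canonical form it is (2*g + 2*v > y ∨ (2*cnt + g < 10 → v < -5)) ∧ lim = 0.
Before g := y - 3*y: (2*v > 5*y ∨ (2*cnt < 2*y + 10 → v < -5)) ∧ lim = 0
Before lim := v + 3*lim - 4: (2*v > 5*y ∨ (2*cnt < 2*y + 10 → v < -5)) ∧ 3*lim + v = 4
The weakest precondition is (2*v > 5*y ∨ (2*cnt < 2*y + 10 → v < -5)) ∧ 3*lim + v = 4.
Check whether (2*v > 5*y - 1 ∨ (2*cnt < 2*y + 10 → v < -5)) ∧ 3*lim + v = 4 implies it.
Countermodel: at the initial state cnt = 0, lim = -2, v = 10, y = 4, the precondition holds but the weakest precondition fails.
Answer: invalid


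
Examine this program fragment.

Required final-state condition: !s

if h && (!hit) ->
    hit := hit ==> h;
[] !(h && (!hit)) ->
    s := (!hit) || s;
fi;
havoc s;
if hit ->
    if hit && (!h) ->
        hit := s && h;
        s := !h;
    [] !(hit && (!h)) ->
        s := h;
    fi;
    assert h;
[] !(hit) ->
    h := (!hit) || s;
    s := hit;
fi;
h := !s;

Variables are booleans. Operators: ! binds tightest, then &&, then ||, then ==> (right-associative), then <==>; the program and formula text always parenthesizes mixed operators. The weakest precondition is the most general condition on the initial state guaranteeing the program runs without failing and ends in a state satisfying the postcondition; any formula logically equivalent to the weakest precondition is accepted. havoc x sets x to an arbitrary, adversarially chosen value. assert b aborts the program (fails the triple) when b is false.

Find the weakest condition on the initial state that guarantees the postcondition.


Working backward. After the program, !s must hold.
Before h := !s: !s
Then branch requires ((hit && (!h)) ==> h) && hit && (!h); else branch requires !hit.
Before the if: hit ==> (((hit && (!h)) ==> h) && hit && (!h))
Before havoc s: hit ==> (((hit && (!h)) ==> h) && hit && (!h))
Then branch requires (hit ==> h) ==> ((((hit ==> h) && (!h)) ==> h) && (hit ==> h) && (!h)); else branch requires hit ==> (((hit && (!h)) ==> h) && hit && (!h)).
Before the if: ((h && (!hit)) ==> ((hit ==> h) ==> ((((hit ==> h) && (!h)) ==> h) && (hit ==> h) && (!h)))) && ((!(h && (!hit))) ==> (hit ==> (((hit && (!h)) ==> h) && hit && (!h))))
Answer: WP = ((h && (!hit)) ==> ((hit ==> h) ==> ((((hit ==> h) && (!h)) ==> h) && (hit ==> h) && (!h)))) && ((!(h && (!hit))) ==> (hit ==> (((hit && (!h)) ==> h) && hit && (!h))))


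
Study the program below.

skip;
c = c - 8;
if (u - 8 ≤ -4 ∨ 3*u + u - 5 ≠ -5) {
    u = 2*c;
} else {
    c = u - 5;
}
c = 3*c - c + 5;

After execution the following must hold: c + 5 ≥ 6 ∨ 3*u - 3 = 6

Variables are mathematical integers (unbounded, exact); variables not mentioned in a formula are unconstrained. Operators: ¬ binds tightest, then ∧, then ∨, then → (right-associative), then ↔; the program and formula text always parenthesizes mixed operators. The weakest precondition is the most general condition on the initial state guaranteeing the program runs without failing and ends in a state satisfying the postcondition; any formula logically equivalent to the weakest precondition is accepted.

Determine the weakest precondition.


Working backward. After the program, the postcondition c + 5 ≥ 6 ∨ 3*u - 3 = 6 must hold; in canonical form it is c ≥ 1 ∨ 3*u = 9.
Before c := 3*c - c + 5: 2*c ≥ -4 ∨ 3*u = 9
Then branch requires 2*c ≥ -4 ∨ 6*c = 9; else branch requires 2*u ≥ 6 ∨ 3*u = 9.
Before the if: ((u ≤ 4 ∨ 4*u ≠ 0) → (2*c ≥ -4 ∨ 6*c = 9)) ∧ ((¬(u ≤ 4 ∨ 4*u ≠ 0)) → (2*u ≥ 6 ∨ 3*u = 9))
Before c := c - 8: ((u ≤ 4 ∨ 4*u ≠ 0) → (2*c ≥ 12 ∨ 6*c = 57)) ∧ ((¬(u ≤ 4 ∨ 4*u ≠ 0)) → (2*u ≥ 6 ∨ 3*u = 9))
Before skip: ((u ≤ 4 ∨ 4*u ≠ 0) → (2*c ≥ 12 ∨ 6*c = 57)) ∧ ((¬(u ≤ 4 ∨ 4*u ≠ 0)) → (2*u ≥ 6 ∨ 3*u = 9))
Answer: WP = ((u ≤ 4 ∨ 4*u ≠ 0) → (2*c ≥ 12 ∨ 6*c = 57)) ∧ ((¬(u ≤ 4 ∨ 4*u ≠ 0)) → (2*u ≥ 6 ∨ 3*u = 9))


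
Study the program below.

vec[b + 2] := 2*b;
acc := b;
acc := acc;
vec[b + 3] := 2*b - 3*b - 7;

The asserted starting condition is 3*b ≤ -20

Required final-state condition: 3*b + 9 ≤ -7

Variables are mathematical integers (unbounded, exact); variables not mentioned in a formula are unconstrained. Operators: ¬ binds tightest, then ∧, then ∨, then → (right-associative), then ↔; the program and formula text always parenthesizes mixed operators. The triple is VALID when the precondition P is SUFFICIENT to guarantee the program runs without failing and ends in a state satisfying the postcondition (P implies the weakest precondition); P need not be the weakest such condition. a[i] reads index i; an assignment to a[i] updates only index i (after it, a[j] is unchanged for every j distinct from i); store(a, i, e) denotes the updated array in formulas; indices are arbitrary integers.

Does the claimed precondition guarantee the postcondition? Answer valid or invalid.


Working backward. After the program, the postcondition 3*b + 9 ≤ -7 must hold; in canonical form it is 3*b ≤ -16.
Before vec[b + 3] := 2*b - 3*b - 7: 3*b ≤ -16
Before acc := acc: 3*b ≤ -16
Before acc := b: 3*b ≤ -16
Before vec[b + 2] := 2*b: 3*b ≤ -16
The weakest precondition is 3*b ≤ -16.
Check whether 3*b ≤ -20 implies it.
Every state satisfying the precondition satisfies the weakest precondition: the implication holds.
Answer: valid
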